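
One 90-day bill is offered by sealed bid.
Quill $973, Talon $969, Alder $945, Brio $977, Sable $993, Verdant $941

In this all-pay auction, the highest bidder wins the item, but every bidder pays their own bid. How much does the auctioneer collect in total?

Sorting bids: 993 (Sable) > 977 (Brio) > 973 (Quill) > 969 (Talon) > 945 (Alder) > 941 (Verdant)
Sable wins with the top bid; all bids are sunk regardless.
Every bidder forfeits their bid regardless of winning.
Revenue = 973 + 969 + 945 + 977 + 993 + 941 = $5,798.

Total revenue: $5,798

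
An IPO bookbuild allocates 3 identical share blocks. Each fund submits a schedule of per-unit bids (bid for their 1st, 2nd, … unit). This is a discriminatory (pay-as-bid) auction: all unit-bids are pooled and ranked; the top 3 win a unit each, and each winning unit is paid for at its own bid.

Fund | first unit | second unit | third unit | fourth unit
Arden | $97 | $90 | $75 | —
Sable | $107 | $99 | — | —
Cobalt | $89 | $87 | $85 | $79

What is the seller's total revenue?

All unit-bids, highest first — top 3: 107 (Sable-1), 99 (Sable-2), 97 (Arden-1)
Next rejected bid: $90 (not a price — pay-as-bid).
Each winning unit pays its own bid.
Revenue = 107 + 99 + 97 = $303.

Total revenue: $303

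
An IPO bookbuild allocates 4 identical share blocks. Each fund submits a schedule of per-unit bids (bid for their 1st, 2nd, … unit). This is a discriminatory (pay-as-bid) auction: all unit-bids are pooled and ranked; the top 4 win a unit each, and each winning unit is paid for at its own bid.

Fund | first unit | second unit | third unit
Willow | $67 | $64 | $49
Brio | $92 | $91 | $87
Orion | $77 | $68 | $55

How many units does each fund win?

Merging the schedules and taking the best 4: 92 (Brio-1), 91 (Brio-2), 87 (Brio-3), 77 (Orion-1)
Next rejected bid: $68 (not a price — pay-as-bid).
Allocation: Brio 3, Orion 1.

Brio 3, Orion 1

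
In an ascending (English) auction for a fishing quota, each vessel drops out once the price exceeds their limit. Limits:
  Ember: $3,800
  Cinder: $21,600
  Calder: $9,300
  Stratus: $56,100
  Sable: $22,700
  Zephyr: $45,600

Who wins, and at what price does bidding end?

Stratus wins at $45,600

Limits in order: 56,100 (Stratus) > 45,600 (Zephyr) > 22,700 (Sable) > 21,600 (Cinder) > 9,300 (Calder) > 3,800 (Ember)
Once the price passes $45,600, only Stratus is left; the hammer falls at Zephyr's limit of $45,600.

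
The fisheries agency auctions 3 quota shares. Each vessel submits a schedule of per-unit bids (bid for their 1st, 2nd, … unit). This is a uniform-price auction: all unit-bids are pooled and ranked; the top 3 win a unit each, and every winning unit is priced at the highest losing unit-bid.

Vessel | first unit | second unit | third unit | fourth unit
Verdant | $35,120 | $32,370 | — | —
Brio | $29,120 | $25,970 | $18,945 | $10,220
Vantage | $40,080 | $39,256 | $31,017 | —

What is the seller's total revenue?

Merging the schedules and taking the best 3: 40,080 (Vantage-1), 39,256 (Vantage-2), 35,120 (Verdant-1)
First bid not allocated: $32,370.
Allocation: Vantage 2, Verdant 1. Every unit priced at $32,370.
Revenue = 3 × 32,370 = $97,110.

Total revenue: $97,110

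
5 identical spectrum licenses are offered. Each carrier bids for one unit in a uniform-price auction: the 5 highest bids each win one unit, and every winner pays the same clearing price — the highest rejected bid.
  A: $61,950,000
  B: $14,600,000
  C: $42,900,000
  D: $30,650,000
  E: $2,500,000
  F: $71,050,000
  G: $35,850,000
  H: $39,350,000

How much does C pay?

Bids ranked high→low: 71,050,000 (F), 61,950,000 (A), 42,900,000 (C), 39,350,000 (H), 35,850,000 (G), 30,650,000 (D), 14,600,000 (B), …
Winners (5 units): F, A, C, H, G.
Highest unsuccessful bid: $30,650,000 → clearing price.
C wins → pays $30,650,000.

C pays $30,650,000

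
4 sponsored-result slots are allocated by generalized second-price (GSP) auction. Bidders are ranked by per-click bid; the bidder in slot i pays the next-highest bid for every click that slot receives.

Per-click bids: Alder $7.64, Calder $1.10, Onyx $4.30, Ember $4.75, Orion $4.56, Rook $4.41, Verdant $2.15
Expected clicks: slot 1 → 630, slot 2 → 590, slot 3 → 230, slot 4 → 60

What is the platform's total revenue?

Sorting advertisers: $7.64 (Alder) > $4.75 (Ember) > $4.56 (Orion) > $4.41 (Rook) > $4.30 (Onyx) > …
Slot 1: Alder pays $4.75 × 630 = $2992.50
Slot 2: Ember pays $4.56 × 590 = $2690.40
Slot 3: Orion pays $4.41 × 230 = $1014.30
Slot 4: Rook pays $4.30 × 60 = $258.00
Total = $6955.20

Total revenue: $6955.20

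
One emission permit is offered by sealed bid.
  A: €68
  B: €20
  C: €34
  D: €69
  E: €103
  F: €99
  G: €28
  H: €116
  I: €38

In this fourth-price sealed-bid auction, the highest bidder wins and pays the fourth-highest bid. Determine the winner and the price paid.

Bids in order: 116 (H) > 103 (E) > 99 (F) > 69 (D) > 68 (A) > 38 (I) > …
H wins; payment is bid #4 in the ranking = €69.

H pays €69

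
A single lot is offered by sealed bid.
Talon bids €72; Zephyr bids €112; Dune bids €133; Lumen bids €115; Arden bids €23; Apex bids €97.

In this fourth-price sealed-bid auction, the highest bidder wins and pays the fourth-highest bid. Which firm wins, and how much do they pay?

Dune pays €97

Bids in order: 133 (Dune) > 115 (Lumen) > 112 (Zephyr) > 97 (Apex) > 72 (Talon) > 23 (Arden)
Dune wins; payment is bid #4 in the ranking = €97.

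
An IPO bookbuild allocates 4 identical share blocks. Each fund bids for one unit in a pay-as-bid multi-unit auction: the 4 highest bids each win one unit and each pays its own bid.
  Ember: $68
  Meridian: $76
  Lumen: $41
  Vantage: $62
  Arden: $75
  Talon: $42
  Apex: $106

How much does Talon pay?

Bids ranked high→low: 106 (Apex), 76 (Meridian), 75 (Arden), 68 (Ember), 62 (Vantage), 42 (Talon), …
Top 4: Apex, Meridian, Arden, Ember.
Talon does not win → $0.

Talon pays $0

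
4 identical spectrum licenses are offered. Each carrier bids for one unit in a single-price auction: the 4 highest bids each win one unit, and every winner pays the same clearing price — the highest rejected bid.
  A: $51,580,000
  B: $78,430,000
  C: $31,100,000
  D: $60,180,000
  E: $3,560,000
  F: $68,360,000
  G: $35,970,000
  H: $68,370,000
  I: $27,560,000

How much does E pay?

Bids ranked high→low: 78,430,000 (B), 68,370,000 (H), 68,360,000 (F), 60,180,000 (D), 51,580,000 (A), 35,970,000 (G), …
Winners (4 units): B, H, F, D.
Highest unsuccessful bid: $51,580,000 → clearing price.
E does not win → pays $0.

E pays $0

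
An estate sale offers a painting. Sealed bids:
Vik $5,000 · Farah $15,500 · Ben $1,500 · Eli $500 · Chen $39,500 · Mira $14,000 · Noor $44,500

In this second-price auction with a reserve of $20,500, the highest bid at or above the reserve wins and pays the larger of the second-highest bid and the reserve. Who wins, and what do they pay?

Sorting bids: 44,500 (Noor) > 39,500 (Chen) > 15,500 (Farah) > 14,000 (Mira) > 5,000 (Vik) > 1,500 (Ben) > …
Highest eligible bid: Noor at $44,500.
max(second-highest $39,500, reserve $20,500) = $39,500; the reserve does not bind.

Noor pays $39,500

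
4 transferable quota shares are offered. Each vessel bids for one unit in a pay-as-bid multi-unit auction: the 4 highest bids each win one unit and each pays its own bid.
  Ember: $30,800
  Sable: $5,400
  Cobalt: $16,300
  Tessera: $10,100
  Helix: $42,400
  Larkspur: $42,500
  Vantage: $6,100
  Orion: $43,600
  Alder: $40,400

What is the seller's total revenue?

Bids ranked high→low: 43,600 (Orion), 42,500 (Larkspur), 42,400 (Helix), 40,400 (Alder), 30,800 (Ember), 16,300 (Cobalt), …
The 4 highest are Orion, Larkspur, Helix, Alder.
Total revenue = 43,600 + 42,500 + 42,400 + 40,400 = $168,900.

Total revenue: $168,900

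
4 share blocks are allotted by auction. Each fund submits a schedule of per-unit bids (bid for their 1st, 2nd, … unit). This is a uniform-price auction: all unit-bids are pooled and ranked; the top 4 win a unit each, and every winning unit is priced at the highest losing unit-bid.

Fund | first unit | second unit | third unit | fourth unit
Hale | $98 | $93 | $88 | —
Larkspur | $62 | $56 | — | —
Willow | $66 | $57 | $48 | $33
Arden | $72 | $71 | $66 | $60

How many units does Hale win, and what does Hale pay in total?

Merging the schedules and taking the best 4: 98 (Hale-1), 93 (Hale-2), 88 (Hale-3), 72 (Arden-1)
First bid not allocated: $71.
Hale wins 3 unit(s) at $71 each.

Hale: 3 units, pays $213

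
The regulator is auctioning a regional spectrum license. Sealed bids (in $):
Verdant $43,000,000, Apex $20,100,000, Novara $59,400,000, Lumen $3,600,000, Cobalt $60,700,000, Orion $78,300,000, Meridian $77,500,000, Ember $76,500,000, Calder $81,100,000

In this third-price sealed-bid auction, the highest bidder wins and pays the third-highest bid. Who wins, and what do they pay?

Bids in order: 81,100,000 (Calder) > 78,300,000 (Orion) > 77,500,000 (Meridian) > 76,500,000 (Ember) > 60,700,000 (Cobalt) > 59,400,000 (Novara) > …
Calder wins; payment is bid #3 in the ranking = $77,500,000.

Calder pays $77,500,000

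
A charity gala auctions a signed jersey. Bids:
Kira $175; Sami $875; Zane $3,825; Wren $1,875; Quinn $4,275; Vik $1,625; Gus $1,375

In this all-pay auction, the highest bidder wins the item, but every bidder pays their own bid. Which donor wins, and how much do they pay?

All-pay auction: the highest bidder wins the item, but every bidder pays their own bid.
Bids in order: 4,275 (Quinn) > 3,825 (Zane) > 1,875 (Wren) > 1,625 (Vik) > 1,375 (Gus) > 875 (Sami) > …
Quinn wins with the top bid; all bids are sunk regardless.

Quinn pays $4,275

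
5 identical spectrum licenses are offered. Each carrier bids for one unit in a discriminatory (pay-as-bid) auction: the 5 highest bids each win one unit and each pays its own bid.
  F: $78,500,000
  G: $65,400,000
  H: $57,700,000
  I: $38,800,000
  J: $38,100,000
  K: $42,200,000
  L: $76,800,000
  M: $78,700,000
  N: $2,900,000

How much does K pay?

K pays $0

Bids ranked high→low: 78,700,000 (M), 78,500,000 (F), 76,800,000 (L), 65,400,000 (G), 57,700,000 (H), 42,200,000 (K), 38,800,000 (I), …
The 5 highest are M, F, L, G, H.
K does not win → $0.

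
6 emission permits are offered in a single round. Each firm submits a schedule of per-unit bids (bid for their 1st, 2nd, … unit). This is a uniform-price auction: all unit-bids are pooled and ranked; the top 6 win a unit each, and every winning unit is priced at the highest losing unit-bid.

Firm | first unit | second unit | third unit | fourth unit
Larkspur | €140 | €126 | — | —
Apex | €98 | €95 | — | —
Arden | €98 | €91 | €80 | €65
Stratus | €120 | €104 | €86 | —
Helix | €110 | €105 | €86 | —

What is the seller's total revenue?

Merging the schedules and taking the best 6: 140 (Larkspur-1), 126 (Larkspur-2), 120 (Stratus-1), 110 (Helix-1), 105 (Helix-2), 104 (Stratus-2)
Highest rejected unit-bid = €98.
Allocation: Helix 2, Larkspur 2, Stratus 2. Every unit priced at €98.
Revenue = 6 × 98 = €588.

Total revenue: €588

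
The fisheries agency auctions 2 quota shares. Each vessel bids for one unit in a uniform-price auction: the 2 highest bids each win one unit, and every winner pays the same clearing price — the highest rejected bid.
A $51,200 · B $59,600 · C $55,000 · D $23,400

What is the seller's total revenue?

Total revenue: $102,400

Sorting: 59,600 (B), 55,000 (C), 51,200 (A), 23,400 (D)
Winners (2 units): B, C.
Clearing price = highest rejected bid = $51,200.
Total revenue = 2 × $51,200 = $102,400.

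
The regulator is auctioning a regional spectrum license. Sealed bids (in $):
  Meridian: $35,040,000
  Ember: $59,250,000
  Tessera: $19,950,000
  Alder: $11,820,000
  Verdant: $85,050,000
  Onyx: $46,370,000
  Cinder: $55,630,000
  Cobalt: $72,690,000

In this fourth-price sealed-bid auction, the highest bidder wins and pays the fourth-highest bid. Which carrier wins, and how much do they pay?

Sorting bids: 85,050,000 (Verdant) > 72,690,000 (Cobalt) > 59,250,000 (Ember) > 55,630,000 (Cinder) > 46,370,000 (Onyx) > 35,040,000 (Meridian) > …
Verdant wins; payment is bid #4 in the ranking = $55,630,000.

Verdant pays $55,630,000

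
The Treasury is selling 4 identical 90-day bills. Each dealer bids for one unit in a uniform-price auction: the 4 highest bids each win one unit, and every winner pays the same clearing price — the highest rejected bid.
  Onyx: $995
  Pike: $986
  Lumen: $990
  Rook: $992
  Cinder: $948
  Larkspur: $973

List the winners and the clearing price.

Onyx, Rook, Lumen, Pike; each pays $973

Bids ranked high→low: 995 (Onyx), 992 (Rook), 990 (Lumen), 986 (Pike), 973 (Larkspur), 948 (Cinder)
The 4 highest are Onyx, Rook, Lumen, Pike.
First losing bid is Larkspur's $973, which sets the uniform price.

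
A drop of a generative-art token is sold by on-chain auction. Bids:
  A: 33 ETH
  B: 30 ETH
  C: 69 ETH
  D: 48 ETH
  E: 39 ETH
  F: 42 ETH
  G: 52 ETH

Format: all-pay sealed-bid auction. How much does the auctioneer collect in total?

Sorting bids: 69 (C) > 52 (G) > 48 (D) > 42 (F) > 39 (E) > 33 (A) > …
Every bidder forfeits their bid regardless of winning.
Revenue = 33 + 30 + 69 + 48 + 39 + 42 + 52 = 313 ETH.

Total revenue: 313 ETH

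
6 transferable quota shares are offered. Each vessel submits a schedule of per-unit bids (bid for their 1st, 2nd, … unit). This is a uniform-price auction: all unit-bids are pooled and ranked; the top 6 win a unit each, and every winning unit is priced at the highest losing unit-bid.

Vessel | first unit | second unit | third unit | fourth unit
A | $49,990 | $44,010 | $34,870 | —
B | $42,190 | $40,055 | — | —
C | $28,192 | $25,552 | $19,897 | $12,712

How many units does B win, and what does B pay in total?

B: 2 units, pays $51,104

Pooled unit-bids ranked (top 6): 49,990 (A-1), 44,010 (A-2), 42,190 (B-1), 40,055 (B-2), 34,870 (A-3), 28,192 (C-1)
First bid not allocated: $25,552.
B wins 2 unit(s) at $25,552 each.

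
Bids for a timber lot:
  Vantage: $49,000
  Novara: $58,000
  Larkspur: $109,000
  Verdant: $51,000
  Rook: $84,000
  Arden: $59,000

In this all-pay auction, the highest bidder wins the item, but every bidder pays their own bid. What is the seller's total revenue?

Bids ranked: 109,000 (Larkspur) > 84,000 (Rook) > 59,000 (Arden) > 58,000 (Novara) > 51,000 (Verdant) > 49,000 (Vantage)
Larkspur wins with the top bid; all bids are sunk regardless.
Every bidder forfeits their bid regardless of winning.
Revenue = 49,000 + 58,000 + 109,000 + 51,000 + 84,000 + 59,000 = $410,000.

Total revenue: $410,000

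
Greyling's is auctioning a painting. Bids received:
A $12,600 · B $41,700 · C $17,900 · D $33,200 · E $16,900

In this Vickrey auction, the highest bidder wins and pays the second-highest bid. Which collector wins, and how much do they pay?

B pays $33,200

Rule: the highest bidder wins and pays the second-highest bid.
Bids ranked: 41,700 (B) > 33,200 (D) > 17,900 (C) > 16,900 (E) > 12,600 (A)
B is highest; pays the second-highest bid, $33,200.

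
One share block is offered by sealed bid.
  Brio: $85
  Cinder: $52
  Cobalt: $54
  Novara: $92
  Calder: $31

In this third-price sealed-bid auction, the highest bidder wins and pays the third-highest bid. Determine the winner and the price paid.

Novara pays $54

Bids in order: 92 (Novara) > 85 (Brio) > 54 (Cobalt) > 52 (Cinder) > 31 (Calder)
Novara is highest; pays the third-highest bid, $54.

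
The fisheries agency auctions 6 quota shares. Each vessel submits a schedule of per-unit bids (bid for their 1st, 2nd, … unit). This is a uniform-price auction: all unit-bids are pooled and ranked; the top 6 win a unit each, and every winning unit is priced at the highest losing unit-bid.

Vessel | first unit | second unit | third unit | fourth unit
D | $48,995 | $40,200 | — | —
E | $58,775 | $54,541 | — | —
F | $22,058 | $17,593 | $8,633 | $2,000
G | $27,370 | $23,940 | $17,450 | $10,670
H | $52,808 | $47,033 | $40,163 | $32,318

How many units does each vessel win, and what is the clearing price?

D 2, E 2, H 2; clearing price $40,163

Pooled unit-bids ranked (top 6): 58,775 (E-1), 54,541 (E-2), 52,808 (H-1), 48,995 (D-1), 47,033 (H-2), 40,200 (D-2)
Highest rejected unit-bid = $40,163.
Allocation: D 2, E 2, H 2.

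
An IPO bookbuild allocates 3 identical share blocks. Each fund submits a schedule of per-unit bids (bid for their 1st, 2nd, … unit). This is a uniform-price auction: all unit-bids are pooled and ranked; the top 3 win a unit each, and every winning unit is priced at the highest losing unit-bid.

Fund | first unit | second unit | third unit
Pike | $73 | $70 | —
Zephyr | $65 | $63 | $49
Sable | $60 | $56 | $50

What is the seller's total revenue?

Total revenue: $189

Merging the schedules and taking the best 3: 73 (Pike-1), 70 (Pike-2), 65 (Zephyr-1)
First bid not allocated: $63.
Allocation: Pike 2, Zephyr 1. Every unit priced at $63.
Revenue = 3 × 63 = $189.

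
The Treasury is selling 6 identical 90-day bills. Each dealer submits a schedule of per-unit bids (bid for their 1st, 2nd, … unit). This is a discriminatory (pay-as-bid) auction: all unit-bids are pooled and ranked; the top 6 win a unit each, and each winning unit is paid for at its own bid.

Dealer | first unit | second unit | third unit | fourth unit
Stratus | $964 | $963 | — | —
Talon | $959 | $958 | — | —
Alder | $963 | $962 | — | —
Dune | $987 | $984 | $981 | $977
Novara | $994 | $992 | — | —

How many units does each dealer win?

Dune 4, Novara 2

Pooled unit-bids ranked (top 6): 994 (Novara-1), 992 (Novara-2), 987 (Dune-1), 984 (Dune-2), 981 (Dune-3), 977 (Dune-4)
Next rejected bid: $964 (not a price — pay-as-bid).
Allocation: Dune 4, Novara 2.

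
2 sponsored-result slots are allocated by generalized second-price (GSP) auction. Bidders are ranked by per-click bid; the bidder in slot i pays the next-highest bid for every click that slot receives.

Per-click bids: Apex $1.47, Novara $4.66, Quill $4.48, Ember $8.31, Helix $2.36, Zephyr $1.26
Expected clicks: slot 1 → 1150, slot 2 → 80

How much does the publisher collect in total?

Ranked by bid: $8.31 (Ember) > $4.66 (Novara) > $4.48 (Quill) > …
Slot 1: Ember pays $4.66 × 1150 = $5359.00
Slot 2: Novara pays $4.48 × 80 = $358.40
Total = $5717.40

Total revenue: $5717.40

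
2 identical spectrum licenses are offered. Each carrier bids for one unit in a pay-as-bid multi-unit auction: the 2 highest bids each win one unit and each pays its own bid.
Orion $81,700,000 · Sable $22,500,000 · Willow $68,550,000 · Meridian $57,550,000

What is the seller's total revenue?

Total revenue: $150,250,000

Sorting: 81,700,000 (Orion), 68,550,000 (Willow), 57,550,000 (Meridian), 22,500,000 (Sable)
Top 2: Orion, Willow.
Total revenue = 81,700,000 + 68,550,000 = $150,250,000.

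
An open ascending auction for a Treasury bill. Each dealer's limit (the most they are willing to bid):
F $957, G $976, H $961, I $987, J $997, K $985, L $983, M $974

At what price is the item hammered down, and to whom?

J wins at $987

Sorting limits: 997 (J) > 987 (I) > 985 (K) > 983 (L) > 976 (G) > 974 (M) > …
I is the last rival to drop out, at $987; J remains and wins at that price.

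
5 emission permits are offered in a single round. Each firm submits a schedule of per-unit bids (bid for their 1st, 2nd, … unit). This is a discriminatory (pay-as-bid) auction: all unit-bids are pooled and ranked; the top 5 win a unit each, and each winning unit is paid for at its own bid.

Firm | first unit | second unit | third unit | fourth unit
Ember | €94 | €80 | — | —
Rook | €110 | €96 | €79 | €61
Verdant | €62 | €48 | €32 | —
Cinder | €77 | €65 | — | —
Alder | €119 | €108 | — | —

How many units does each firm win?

All unit-bids, highest first — top 5: 119 (Alder-1), 110 (Rook-1), 108 (Alder-2), 96 (Rook-2), 94 (Ember-1)
Next rejected bid: €80 (not a price — pay-as-bid).
Allocation: Alder 2, Ember 1, Rook 2.

Alder 2, Ember 1, Rook 2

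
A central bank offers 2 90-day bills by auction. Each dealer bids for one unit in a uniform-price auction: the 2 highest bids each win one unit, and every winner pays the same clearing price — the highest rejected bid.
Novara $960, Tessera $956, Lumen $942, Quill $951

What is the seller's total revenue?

Total revenue: $1,902

Bids ranked high→low: 960 (Novara), 956 (Tessera), 951 (Quill), 942 (Lumen)
Winners (2 units): Novara, Tessera.
Highest unsuccessful bid: $951 → clearing price.
Total revenue = 2 × $951 = $1,902.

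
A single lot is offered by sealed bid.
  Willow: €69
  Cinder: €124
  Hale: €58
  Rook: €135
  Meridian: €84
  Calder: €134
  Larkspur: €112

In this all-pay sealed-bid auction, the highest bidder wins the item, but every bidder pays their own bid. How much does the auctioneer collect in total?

Sorting bids: 135 (Rook) > 134 (Calder) > 124 (Cinder) > 112 (Larkspur) > 84 (Meridian) > 69 (Willow) > …
Every bidder forfeits their bid regardless of winning.
Revenue = 69 + 124 + 58 + 135 + 84 + 134 + 112 = €716.

Total revenue: €716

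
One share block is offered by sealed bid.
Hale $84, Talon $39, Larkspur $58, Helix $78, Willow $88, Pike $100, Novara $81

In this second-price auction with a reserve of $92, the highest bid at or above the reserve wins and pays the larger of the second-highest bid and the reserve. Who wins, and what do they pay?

Pike pays $92

Second-price auction with a reserve of $92: the highest bid at or above the reserve wins and pays the larger of the second-highest bid and the reserve.
Bids ranked: 100 (Pike) > 88 (Willow) > 84 (Hale) > 81 (Novara) > 78 (Helix) > 58 (Larkspur) > …
Pike has the top bid at or above the reserve ($100).
max(second-highest $88, reserve $92) = $92.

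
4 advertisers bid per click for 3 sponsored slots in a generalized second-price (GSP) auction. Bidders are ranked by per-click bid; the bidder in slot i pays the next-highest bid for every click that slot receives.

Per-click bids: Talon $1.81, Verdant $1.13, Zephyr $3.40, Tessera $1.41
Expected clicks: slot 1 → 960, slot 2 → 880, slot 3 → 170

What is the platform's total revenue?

Sorting advertisers: $3.40 (Zephyr) > $1.81 (Talon) > $1.41 (Tessera) > $1.13 (Verdant)
Slot 1: Zephyr pays $1.81 × 960 = $1737.60
Slot 2: Talon pays $1.41 × 880 = $1240.80
Slot 3: Tessera pays $1.13 × 170 = $192.10
Total = $3170.50

Total revenue: $3170.50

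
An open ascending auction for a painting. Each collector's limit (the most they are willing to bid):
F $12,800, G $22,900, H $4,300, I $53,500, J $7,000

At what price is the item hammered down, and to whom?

I wins at $22,900

Rule: the price rises until one bidder remains; the winner pays the price at which the last rival dropped out.
Sorting limits: 53,500 (I) > 22,900 (G) > 12,800 (F) > 7,000 (J) > 4,300 (H)
Once the price passes $22,900, only I is left; the hammer falls at G's limit of $22,900.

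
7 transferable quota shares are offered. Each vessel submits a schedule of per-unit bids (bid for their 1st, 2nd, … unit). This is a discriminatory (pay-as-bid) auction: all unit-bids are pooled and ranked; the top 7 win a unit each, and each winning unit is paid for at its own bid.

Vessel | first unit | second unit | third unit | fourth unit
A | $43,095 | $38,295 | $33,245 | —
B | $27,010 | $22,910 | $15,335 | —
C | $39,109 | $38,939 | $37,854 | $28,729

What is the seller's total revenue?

Total revenue: $259,266

Merging the schedules and taking the best 7: 43,095 (A-1), 39,109 (C-1), 38,939 (C-2), 38,295 (A-2), 37,854 (C-3), 33,245 (A-3), 28,729 (C-4)
Next rejected bid: $27,010 (not a price — pay-as-bid).
Each winning unit pays its own bid.
Revenue = 43,095 + 39,109 + 38,939 + 38,295 + 37,854 + 33,245 + 28,729 = $259,266.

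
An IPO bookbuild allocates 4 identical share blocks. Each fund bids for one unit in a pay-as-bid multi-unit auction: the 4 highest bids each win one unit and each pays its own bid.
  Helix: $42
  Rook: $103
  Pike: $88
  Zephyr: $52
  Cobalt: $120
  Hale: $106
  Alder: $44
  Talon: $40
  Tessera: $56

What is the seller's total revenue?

Total revenue: $417

Bids ranked high→low: 120 (Cobalt), 106 (Hale), 103 (Rook), 88 (Pike), 56 (Tessera), 52 (Zephyr), …
Top 4: Cobalt, Hale, Rook, Pike.
Total revenue = 120 + 106 + 103 + 88 = $417.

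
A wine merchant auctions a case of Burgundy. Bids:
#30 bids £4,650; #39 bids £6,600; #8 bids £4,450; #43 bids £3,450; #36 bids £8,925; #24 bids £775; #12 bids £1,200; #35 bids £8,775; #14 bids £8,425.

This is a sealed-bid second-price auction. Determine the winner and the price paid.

Sorting bids: 8,925 (#36) > 8,775 (#35) > 8,425 (#14) > 6,600 (#39) > 4,650 (#30) > 4,450 (#8) > …
Second-price: #36 pays #35's bid of £8,775.

#36 pays £8,775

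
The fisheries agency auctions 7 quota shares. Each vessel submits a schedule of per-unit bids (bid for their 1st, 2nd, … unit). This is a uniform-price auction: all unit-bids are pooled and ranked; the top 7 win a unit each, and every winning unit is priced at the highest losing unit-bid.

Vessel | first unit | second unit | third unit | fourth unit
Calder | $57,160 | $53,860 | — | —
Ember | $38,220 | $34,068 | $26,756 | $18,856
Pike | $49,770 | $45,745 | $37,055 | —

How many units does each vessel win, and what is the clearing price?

Pooled unit-bids ranked (top 7): 57,160 (Calder-1), 53,860 (Calder-2), 49,770 (Pike-1), 45,745 (Pike-2), 38,220 (Ember-1), 37,055 (Pike-3), 34,068 (Ember-2)
The (k+1)-th unit-bid is $26,756.
Allocation: Calder 2, Ember 2, Pike 3.

Calder 2, Ember 2, Pike 3; clearing price $26,756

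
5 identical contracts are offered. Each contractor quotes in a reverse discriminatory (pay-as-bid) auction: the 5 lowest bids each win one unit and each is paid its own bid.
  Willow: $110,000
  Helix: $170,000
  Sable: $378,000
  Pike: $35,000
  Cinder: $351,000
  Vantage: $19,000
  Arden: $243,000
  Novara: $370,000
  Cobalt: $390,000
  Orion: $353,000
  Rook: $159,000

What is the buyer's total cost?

Ordering the bids: 19,000 (Vantage), 35,000 (Pike), 110,000 (Willow), 159,000 (Rook), 170,000 (Helix), 243,000 (Arden), 351,000 (Cinder), …
The 5 lowest are Vantage, Pike, Willow, Rook, Helix.
Total cost = 19,000 + 35,000 + 110,000 + 159,000 + 170,000 = $493,000.

Total cost: $493,000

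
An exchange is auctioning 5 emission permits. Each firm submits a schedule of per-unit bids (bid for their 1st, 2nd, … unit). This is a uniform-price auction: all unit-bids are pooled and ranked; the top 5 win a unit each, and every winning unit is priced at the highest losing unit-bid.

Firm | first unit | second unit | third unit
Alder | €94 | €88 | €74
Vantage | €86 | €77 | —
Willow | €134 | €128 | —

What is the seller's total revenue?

Pooled unit-bids ranked (top 5): 134 (Willow-1), 128 (Willow-2), 94 (Alder-1), 88 (Alder-2), 86 (Vantage-1)
Highest rejected unit-bid = €77.
Allocation: Alder 2, Vantage 1, Willow 2. Every unit priced at €77.
Revenue = 5 × 77 = €385.

Total revenue: €385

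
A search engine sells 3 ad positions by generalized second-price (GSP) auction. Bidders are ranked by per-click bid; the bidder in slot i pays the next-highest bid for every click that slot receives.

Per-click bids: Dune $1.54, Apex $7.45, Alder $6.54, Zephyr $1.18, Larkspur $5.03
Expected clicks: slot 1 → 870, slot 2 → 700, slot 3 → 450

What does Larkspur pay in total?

Larkspur pays $693.00

Ranked by bid: $7.45 (Apex) > $6.54 (Alder) > $5.03 (Larkspur) > $1.54 (Dune) > …
Larkspur holds slot 3 → pays next bid $1.54 × 450 clicks = $693.00.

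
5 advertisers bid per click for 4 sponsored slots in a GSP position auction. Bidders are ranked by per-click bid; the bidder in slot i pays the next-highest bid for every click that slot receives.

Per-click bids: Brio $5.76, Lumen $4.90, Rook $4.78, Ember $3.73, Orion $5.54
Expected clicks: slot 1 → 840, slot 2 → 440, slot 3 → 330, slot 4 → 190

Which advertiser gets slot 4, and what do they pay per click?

Ranked by bid: $5.76 (Brio) > $5.54 (Orion) > $4.90 (Lumen) > $4.78 (Rook) > $3.73 (Ember)
Slot 4 goes to the fourth-ranked bidder, Rook, who pays the next bid down: $3.73/click.

Rook; $3.73 per click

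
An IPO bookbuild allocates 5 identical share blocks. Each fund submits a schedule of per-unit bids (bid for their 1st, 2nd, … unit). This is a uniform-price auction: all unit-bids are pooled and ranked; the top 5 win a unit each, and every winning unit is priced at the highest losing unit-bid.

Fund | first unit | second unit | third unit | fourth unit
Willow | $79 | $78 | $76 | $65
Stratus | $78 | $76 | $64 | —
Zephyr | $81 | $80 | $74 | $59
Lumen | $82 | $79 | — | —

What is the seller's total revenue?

Total revenue: $390

Merging the schedules and taking the best 5: 82 (Lumen-1), 81 (Zephyr-1), 80 (Zephyr-2), 79 (Willow-1), 79 (Lumen-2)
First bid not allocated: $78.
Allocation: Lumen 2, Willow 1, Zephyr 2. Every unit priced at $78.
Revenue = 5 × 78 = $390.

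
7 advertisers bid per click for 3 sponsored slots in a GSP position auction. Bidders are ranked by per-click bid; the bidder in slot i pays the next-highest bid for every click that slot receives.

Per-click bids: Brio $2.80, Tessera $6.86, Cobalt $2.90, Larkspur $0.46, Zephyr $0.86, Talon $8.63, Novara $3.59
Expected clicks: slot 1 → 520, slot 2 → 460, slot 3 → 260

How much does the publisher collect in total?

Per-click bids in order: $8.63 (Talon) > $6.86 (Tessera) > $3.59 (Novara) > $2.90 (Cobalt) > …
Slot 1: Talon pays $6.86 × 520 = $3567.20
Slot 2: Tessera pays $3.59 × 460 = $1651.40
Slot 3: Novara pays $2.90 × 260 = $754.00
Total = $5972.60

Total revenue: $5972.60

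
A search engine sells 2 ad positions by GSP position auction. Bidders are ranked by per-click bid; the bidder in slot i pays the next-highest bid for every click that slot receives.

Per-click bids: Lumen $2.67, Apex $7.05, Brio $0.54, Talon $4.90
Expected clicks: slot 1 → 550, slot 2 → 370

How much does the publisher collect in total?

Total revenue: $3682.90

Sorting advertisers: $7.05 (Apex) > $4.90 (Talon) > $2.67 (Lumen) > …
Slot 1: Apex pays $4.90 × 550 = $2695.00
Slot 2: Talon pays $2.67 × 370 = $987.90
Total = $3682.90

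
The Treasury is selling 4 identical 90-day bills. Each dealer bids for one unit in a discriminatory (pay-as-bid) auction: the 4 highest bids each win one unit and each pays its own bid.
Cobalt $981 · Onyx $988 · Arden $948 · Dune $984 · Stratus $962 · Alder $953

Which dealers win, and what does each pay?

Onyx $988, Dune $984, Cobalt $981, Stratus $962

Ordering the bids: 988 (Onyx), 984 (Dune), 981 (Cobalt), 962 (Stratus), 953 (Alder), 948 (Arden)
The 4 highest are Onyx, Dune, Cobalt, Stratus.
Each winner pays its own bid: Onyx $988, Dune $984, Cobalt $981, Stratus $962.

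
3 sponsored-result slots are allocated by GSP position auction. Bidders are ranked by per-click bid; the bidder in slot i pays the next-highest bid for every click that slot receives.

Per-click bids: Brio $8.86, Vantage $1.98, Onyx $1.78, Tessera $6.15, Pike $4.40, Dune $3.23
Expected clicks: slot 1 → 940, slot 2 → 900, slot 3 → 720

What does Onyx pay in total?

Onyx pays $0.00

Per-click bids in order: $8.86 (Brio) > $6.15 (Tessera) > $4.40 (Pike) > $3.23 (Dune) > …
Onyx ranks below slot 3 → no slot, pays nothing.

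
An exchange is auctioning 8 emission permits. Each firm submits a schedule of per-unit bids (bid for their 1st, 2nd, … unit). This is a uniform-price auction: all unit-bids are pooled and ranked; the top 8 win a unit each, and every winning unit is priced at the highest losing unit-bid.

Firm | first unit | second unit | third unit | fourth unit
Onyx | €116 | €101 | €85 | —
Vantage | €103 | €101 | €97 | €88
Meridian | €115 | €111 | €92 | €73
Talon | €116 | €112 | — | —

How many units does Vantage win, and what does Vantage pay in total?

Vantage: 2 units, pays €194

Merging the schedules and taking the best 8: 116 (Onyx-1), 116 (Talon-1), 115 (Meridian-1), 112 (Talon-2), 111 (Meridian-2), 103 (Vantage-1), 101 (Onyx-2), 101 (Vantage-2)
The (k+1)-th unit-bid is €97.
Vantage wins 2 unit(s) at €97 each.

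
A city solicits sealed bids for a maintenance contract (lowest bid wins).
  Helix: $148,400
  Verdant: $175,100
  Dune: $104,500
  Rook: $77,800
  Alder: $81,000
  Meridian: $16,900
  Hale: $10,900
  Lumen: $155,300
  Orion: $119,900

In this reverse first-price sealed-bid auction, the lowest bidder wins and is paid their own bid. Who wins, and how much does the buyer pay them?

Hale is paid $10,900

Bids in order: 10,900 (Hale) < 16,900 (Meridian) < 77,800 (Rook) < 81,000 (Alder) < 104,500 (Dune) < 119,900 (Orion) < …
First-price: Hale is paid what they bid, $10,900.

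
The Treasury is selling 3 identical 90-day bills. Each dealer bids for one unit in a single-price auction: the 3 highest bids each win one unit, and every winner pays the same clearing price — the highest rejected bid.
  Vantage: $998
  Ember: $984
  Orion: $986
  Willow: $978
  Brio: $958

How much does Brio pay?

Brio pays $0

Bids ranked high→low: 998 (Vantage), 986 (Orion), 984 (Ember), 978 (Willow), 958 (Brio)
Top 3: Vantage, Orion, Ember.
First losing bid is Willow's $978, which sets the uniform price.
Brio does not win → pays $0.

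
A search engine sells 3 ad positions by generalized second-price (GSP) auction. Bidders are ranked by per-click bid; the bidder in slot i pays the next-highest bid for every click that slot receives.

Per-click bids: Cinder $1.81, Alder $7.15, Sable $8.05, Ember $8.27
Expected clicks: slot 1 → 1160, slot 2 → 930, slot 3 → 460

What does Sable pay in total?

Sable pays $6649.50

Sorting advertisers: $8.27 (Ember) > $8.05 (Sable) > $7.15 (Alder) > $1.81 (Cinder)
Sable holds slot 2 → pays next bid $7.15 × 930 clicks = $6649.50.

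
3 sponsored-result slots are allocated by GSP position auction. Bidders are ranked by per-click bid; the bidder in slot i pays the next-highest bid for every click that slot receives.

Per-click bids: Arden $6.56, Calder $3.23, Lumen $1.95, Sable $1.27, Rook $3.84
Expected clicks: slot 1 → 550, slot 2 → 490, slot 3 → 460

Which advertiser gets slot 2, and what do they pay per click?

Rook; $3.23 per click

Per-click bids in order: $6.56 (Arden) > $3.84 (Rook) > $3.23 (Calder) > $1.95 (Lumen) > …
Slot 2 goes to the second-ranked bidder, Rook, who pays the next bid down: $3.23/click.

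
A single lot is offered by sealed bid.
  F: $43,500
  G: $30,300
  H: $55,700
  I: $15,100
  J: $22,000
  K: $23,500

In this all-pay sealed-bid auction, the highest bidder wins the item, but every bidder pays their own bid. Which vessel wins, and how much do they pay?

Bids in order: 55,700 (H) > 43,500 (F) > 30,300 (G) > 23,500 (K) > 22,000 (J) > 15,100 (I)
H wins with the top bid; all bids are sunk regardless.

H pays $55,700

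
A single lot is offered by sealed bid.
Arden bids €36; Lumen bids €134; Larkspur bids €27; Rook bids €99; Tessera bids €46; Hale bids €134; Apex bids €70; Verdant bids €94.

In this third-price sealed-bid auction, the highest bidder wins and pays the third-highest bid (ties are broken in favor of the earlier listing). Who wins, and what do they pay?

Lumen pays €99

Rule: the highest bidder wins and pays the third-highest bid.
Bids in order: 134 (Lumen) > 134 (Hale) > 99 (Rook) > 94 (Verdant) > 70 (Apex) > 46 (Tessera) > …
Tie at €134 → Lumen wins by tie-break.
Lumen is highest; pays the third-highest bid, €99.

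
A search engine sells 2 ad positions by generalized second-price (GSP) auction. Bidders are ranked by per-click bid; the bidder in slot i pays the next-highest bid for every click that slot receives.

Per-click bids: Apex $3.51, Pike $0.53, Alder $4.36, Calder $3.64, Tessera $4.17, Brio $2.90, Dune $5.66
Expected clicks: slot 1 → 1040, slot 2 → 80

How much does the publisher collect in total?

Ranked by bid: $5.66 (Dune) > $4.36 (Alder) > $4.17 (Tessera) > …
Slot 1: Dune pays $4.36 × 1040 = $4534.40
Slot 2: Alder pays $4.17 × 80 = $333.60
Total = $4868.00

Total revenue: $4868.00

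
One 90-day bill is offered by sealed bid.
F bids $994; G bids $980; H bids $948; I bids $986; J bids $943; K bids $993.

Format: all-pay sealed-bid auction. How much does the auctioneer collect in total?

Total revenue: $5,844

Sorting bids: 994 (F) > 993 (K) > 986 (I) > 980 (G) > 948 (H) > 943 (J)
Every bidder forfeits their bid regardless of winning.
Revenue = 994 + 980 + 948 + 986 + 943 + 993 = $5,844.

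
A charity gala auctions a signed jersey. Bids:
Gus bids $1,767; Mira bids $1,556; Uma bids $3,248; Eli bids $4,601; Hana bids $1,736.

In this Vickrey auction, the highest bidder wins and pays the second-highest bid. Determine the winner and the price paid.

Eli pays $3,248

Sorting bids: 4,601 (Eli) > 3,248 (Uma) > 1,767 (Gus) > 1,736 (Hana) > 1,556 (Mira)
Eli wins with the highest bid; price is set by the runner-up at $3,248.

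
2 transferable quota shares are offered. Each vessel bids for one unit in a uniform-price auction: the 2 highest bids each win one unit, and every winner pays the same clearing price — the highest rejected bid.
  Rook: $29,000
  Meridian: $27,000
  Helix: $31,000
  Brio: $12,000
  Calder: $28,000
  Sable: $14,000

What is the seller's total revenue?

Sorting: 31,000 (Helix), 29,000 (Rook), 28,000 (Calder), 27,000 (Meridian), …
Winners (2 units): Helix, Rook.
First losing bid is Calder's $28,000, which sets the uniform price.
Total revenue = 2 × $28,000 = $56,000.

Total revenue: $56,000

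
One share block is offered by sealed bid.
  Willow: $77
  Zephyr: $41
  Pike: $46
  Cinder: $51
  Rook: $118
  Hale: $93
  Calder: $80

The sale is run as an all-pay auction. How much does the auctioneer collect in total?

Sorting bids: 118 (Rook) > 93 (Hale) > 80 (Calder) > 77 (Willow) > 51 (Cinder) > 46 (Pike) > …
Rook wins with the top bid; all bids are sunk regardless.
Every bidder forfeits their bid regardless of winning.
Revenue = 77 + 41 + 46 + 51 + 118 + 93 + 80 = $506.

Total revenue: $506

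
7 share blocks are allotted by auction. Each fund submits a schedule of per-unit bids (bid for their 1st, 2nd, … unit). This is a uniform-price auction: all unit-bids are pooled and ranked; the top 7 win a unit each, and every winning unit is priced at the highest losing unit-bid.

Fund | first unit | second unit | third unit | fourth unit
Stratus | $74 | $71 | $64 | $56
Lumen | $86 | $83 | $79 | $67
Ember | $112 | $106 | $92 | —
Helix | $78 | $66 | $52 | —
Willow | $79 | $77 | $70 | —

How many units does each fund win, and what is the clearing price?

All unit-bids, highest first — top 7: 112 (Ember-1), 106 (Ember-2), 92 (Ember-3), 86 (Lumen-1), 83 (Lumen-2), 79 (Lumen-3), 79 (Willow-1)
First bid not allocated: $78.
Allocation: Ember 3, Lumen 3, Willow 1.

Ember 3, Lumen 3, Willow 1; clearing price $78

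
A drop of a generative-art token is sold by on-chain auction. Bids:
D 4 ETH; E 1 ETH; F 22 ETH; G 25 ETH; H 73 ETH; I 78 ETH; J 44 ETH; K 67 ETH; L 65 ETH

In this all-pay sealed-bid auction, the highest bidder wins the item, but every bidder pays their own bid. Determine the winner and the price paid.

I pays 78 ETH

All-pay sealed-bid auction: the highest bidder wins the item, but every bidder pays their own bid.
Bids ranked: 78 (I) > 73 (H) > 67 (K) > 65 (L) > 44 (J) > 25 (G) > …
I wins with the top bid; all bids are sunk regardless.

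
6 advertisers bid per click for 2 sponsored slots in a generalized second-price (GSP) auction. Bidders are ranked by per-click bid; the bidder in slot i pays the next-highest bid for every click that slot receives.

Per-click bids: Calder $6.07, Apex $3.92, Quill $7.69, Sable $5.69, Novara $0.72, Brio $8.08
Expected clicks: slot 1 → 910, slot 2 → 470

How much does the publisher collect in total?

Total revenue: $9850.80

Per-click bids in order: $8.08 (Brio) > $7.69 (Quill) > $6.07 (Calder) > …
Slot 1: Brio pays $7.69 × 910 = $6997.90
Slot 2: Quill pays $6.07 × 470 = $2852.90
Total = $9850.80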